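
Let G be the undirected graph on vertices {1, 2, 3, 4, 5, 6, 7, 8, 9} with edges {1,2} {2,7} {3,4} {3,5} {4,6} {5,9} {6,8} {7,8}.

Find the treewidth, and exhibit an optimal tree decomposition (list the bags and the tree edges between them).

Treewidth 1.
One optimal decomposition is:
Bags: B1 = {1, 2}  B2 = {2, 7}  B3 = {7, 8}  B4 = {6, 8}  B5 = {4, 6}  B6 = {3, 4}  B7 = {3, 5}  B8 = {5, 9}
Tree: B1–B2, B2–B3, B3–B4, B4–B5, B5–B6, B6–B7, B7–B8

The largest bag has 2 vertices, giving width 1; this decomposition certifies tw(G) ≤ 1. Any graph with an edge has treewidth ≥ 1, and G has the edge 1–2. The upper and lower bounds meet at 1, so that is the treewidth.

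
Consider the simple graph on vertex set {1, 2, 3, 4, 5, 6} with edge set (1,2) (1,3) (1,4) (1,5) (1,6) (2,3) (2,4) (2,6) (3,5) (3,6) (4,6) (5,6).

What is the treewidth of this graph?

A width-3 tree decomposition is:
Bags: B1 = {1, 3, 5, 6}  B2 = {1, 2, 3, 6}  B3 = {1, 2, 4, 6}
Tree: B1–B2, B2–B3
Every bag has size at most 4, so the width is 4 − 1 = 3 and tw(G) ≤ 3. On the other hand G contains the 4-clique {1, 2, 3, 6}. A clique must lie in a single bag of any decomposition, so no decomposition can have width below 3. Hence tw(G) = 3 exactly.

3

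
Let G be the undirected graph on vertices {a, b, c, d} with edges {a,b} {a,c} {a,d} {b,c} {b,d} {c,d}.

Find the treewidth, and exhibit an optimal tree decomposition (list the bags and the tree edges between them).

Treewidth 3.
Bags: B1 = {a, b, c, d}
Tree: (single bag)

A single bag containing all 4 vertices is trivially a valid decomposition of width 3. On the other hand G contains the 4-clique {a, b, c, d}. A clique must lie in a single bag of any decomposition, so no decomposition can have width below 3. Hence tw(G) = 3 exactly.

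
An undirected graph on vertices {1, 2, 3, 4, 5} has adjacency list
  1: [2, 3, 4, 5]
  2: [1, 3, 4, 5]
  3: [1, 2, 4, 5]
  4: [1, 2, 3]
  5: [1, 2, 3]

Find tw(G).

A width-3 tree decomposition is:
Bags: B1 = {1, 2, 3, 5}  B2 = {1, 2, 3, 4}
Tree: B1–B2
The largest bag has 4 vertices, giving width 3; this decomposition certifies tw(G) ≤ 3. On the other hand G contains the 4-clique {1, 2, 3, 4}. A clique must lie in a single bag of any decomposition, so no decomposition can have width below 3. Hence tw(G) = 3 exactly.

3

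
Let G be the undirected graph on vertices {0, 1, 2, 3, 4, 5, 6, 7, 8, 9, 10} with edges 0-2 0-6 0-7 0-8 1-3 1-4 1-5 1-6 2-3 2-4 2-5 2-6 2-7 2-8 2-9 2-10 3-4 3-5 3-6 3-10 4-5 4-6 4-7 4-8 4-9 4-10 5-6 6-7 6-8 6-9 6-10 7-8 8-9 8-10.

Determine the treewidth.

4

A width-4 tree decomposition is:
Bags: B1 = {2, 3, 4, 6, 10}  B2 = {2, 3, 4, 5, 6}  B3 = {1, 3, 4, 5, 6}  B4 = {2, 4, 6, 8, 10}  B5 = {2, 4, 6, 8, 9}  B6 = {2, 4, 6, 7, 8}  B7 = {0, 2, 6, 7, 8}
Tree: B1–B2, B2–B3, B1–B4, B4–B5, B5–B6, B6–B7
Each bag holds 5 vertices, so the decomposition has width 4, which upper-bounds the treewidth. On the other hand G contains the 5-clique {1, 3, 4, 5, 6}. A clique must lie in a single bag of any decomposition, so no decomposition can have width below 4. Therefore the treewidth is 4.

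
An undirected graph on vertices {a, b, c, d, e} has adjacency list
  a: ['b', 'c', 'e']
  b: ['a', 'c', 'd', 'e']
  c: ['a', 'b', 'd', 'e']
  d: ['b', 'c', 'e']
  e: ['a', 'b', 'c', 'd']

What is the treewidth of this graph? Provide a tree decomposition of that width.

Treewidth 3.
One optimal decomposition is:
Bags: B1 = {b, c, d, e}  B2 = {a, b, c, e}
Tree: B1–B2

Each bag holds 4 vertices, so the decomposition has width 3, which upper-bounds the treewidth. For the lower bound, the 4 vertices {b, c, d, e} are pairwise adjacent, and any tree decomposition puts a clique entirely inside one bag — forcing width ≥ 3. Combining the bounds, tw(G) = 3.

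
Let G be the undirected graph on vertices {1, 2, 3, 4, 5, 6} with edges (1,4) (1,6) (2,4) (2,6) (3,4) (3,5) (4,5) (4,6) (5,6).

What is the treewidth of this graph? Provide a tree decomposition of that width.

Every bag has size at most 3, so the width is 3 − 1 = 2 and tw(G) ≤ 2. On the other hand G contains the 3-clique {3, 4, 5}. A clique must lie in a single bag of any decomposition, so no decomposition can have width below 2. Combining the bounds, tw(G) = 2.

Treewidth 2.
Bags: B1 = {2, 4, 6}  B2 = {4, 5, 6}  B3 = {3, 4, 5}  B4 = {1, 4, 6}
Tree: B1–B2, B2–B3, B2–B4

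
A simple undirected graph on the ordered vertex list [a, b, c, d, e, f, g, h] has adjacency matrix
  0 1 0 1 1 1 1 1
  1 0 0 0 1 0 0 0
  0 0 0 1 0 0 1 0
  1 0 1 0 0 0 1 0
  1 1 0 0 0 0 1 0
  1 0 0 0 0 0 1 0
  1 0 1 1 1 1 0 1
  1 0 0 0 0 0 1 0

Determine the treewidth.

2

A width-2 tree decomposition is:
Bags: B1 = {a, g, h}  B2 = {a, e, g}  B3 = {a, d, g}  B4 = {a, b, e}  B5 = {a, f, g}  B6 = {c, d, g}
Tree: B1–B2, B1–B3, B2–B4, B1–B5, B3–B6
The largest bag has 3 vertices, giving width 2; this decomposition certifies tw(G) ≤ 2. On the other hand G contains the 3-clique {c, d, g}. A clique must lie in a single bag of any decomposition, so no decomposition can have width below 2. Combining the bounds, tw(G) = 2.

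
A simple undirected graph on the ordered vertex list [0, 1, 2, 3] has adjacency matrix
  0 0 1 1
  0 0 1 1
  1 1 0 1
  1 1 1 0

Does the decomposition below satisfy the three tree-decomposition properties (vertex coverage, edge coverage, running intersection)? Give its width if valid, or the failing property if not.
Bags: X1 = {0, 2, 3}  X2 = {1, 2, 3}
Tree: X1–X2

Yes; width 2.

Vertex coverage: the bags together contain {0, 1, 2, 3}, the full vertex set. Edge coverage: each edge of G has both endpoints in at least one bag. Running intersection: for every vertex, the bags containing it form a connected subtree. All three properties hold, so this is a valid tree decomposition of width max|bag| − 1 = 2, and hence tw(G) ≤ 2.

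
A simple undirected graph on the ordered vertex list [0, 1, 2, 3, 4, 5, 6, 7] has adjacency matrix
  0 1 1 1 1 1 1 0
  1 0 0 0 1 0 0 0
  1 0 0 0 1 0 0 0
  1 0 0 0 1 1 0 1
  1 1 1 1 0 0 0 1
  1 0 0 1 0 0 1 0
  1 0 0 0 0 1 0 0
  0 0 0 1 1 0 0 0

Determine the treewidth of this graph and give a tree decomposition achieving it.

The largest bag has 3 vertices, giving width 2; this decomposition certifies tw(G) ≤ 2. For the lower bound, the 3 vertices {0, 1, 4} are pairwise adjacent, and any tree decomposition puts a clique entirely inside one bag — forcing width ≥ 2. Therefore the treewidth is 2.

Treewidth 2.
One such decomposition:
Bags: B1 = {0, 3, 5}  B2 = {0, 3, 4}  B3 = {3, 4, 7}  B4 = {0, 2, 4}  B5 = {0, 1, 4}  B6 = {0, 5, 6}
Tree: B1–B2, B2–B3, B2–B4, B2–B5, B1–B6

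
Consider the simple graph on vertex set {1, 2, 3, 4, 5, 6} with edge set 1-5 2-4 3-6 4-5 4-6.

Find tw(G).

A width-1 tree decomposition is:
Bags: B1 = {3, 6}  B2 = {4, 6}  B3 = {4, 5}  B4 = {1, 5}  B5 = {2, 4}
Tree: B1–B2, B2–B3, B3–B4, B3–B5
Every bag has size at most 2, so the width is 2 − 1 = 1 and tw(G) ≤ 1. Since G has at least one edge (e.g. 3–6), it is not an edgeless graph, so tw(G) ≥ 1. Combining the bounds, tw(G) = 1.

1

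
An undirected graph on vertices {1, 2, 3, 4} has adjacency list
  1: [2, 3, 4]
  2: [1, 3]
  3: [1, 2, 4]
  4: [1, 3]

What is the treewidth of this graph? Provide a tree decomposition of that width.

Treewidth 2.
Bags: B1 = {1, 2, 3}  B2 = {1, 3, 4}
Tree: B1–B2

Every bag has size at most 3, so the width is 3 − 1 = 2 and tw(G) ≤ 2. For the lower bound, the 3 vertices {1, 2, 3} are pairwise adjacent, and any tree decomposition puts a clique entirely inside one bag — forcing width ≥ 2. Hence tw(G) = 2 exactly.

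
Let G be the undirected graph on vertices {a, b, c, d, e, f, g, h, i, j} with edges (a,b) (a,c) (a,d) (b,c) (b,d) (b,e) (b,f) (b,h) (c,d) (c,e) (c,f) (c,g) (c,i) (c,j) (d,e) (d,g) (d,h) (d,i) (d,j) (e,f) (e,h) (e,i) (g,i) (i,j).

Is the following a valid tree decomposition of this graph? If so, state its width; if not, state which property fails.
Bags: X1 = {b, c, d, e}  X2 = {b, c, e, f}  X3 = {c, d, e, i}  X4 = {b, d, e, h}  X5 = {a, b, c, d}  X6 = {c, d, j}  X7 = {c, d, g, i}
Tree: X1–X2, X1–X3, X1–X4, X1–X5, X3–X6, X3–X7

A tree decomposition must satisfy three properties: every vertex lies in some bag; for every edge, both endpoints lie together in some bag; and for every vertex, the bags containing it form a connected subtree. Here edge (i,j) lies in no bag, so the decomposition is invalid.

No — edge (i,j) lies in no bag.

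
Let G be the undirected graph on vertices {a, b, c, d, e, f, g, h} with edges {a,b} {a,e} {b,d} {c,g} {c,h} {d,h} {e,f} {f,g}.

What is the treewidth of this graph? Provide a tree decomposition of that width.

Treewidth 2.
Bags: B1 = {c, d, h}  B2 = {c, d, g}  B3 = {d, f, g}  B4 = {d, e, f}  B5 = {a, d, e}  B6 = {a, b, d}
Tree: B1–B2, B2–B3, B3–B4, B4–B5, B5–B6

The largest bag has 3 vertices, giving width 2; this decomposition certifies tw(G) ≤ 2. Since d–h–c–g–f–e–a–b–d is a cycle in G, G is not acyclic. Forests are exactly the graphs of treewidth ≤ 1, so tw(G) ≥ 2. Combining the bounds, tw(G) = 2.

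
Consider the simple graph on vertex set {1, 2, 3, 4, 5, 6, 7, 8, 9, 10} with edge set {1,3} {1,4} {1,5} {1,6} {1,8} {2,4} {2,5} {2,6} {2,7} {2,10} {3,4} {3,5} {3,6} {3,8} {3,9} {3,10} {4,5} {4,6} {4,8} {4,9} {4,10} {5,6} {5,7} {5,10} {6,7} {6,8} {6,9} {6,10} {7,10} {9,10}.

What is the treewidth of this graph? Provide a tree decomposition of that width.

Every bag has size at most 5, so the width is 5 − 1 = 4 and tw(G) ≤ 4. For the lower bound, the 5 vertices {2, 4, 5, 6, 10} are pairwise adjacent, and any tree decomposition puts a clique entirely inside one bag — forcing width ≥ 4. Hence tw(G) = 4 exactly.

Treewidth 4.
Bags: B1 = {1, 3, 4, 5, 6}  B2 = {3, 4, 5, 6, 10}  B3 = {3, 4, 6, 9, 10}  B4 = {1, 3, 4, 6, 8}  B5 = {2, 4, 5, 6, 10}  B6 = {2, 5, 6, 7, 10}
Tree: B1–B2, B2–B3, B1–B4, B2–B5, B5–B6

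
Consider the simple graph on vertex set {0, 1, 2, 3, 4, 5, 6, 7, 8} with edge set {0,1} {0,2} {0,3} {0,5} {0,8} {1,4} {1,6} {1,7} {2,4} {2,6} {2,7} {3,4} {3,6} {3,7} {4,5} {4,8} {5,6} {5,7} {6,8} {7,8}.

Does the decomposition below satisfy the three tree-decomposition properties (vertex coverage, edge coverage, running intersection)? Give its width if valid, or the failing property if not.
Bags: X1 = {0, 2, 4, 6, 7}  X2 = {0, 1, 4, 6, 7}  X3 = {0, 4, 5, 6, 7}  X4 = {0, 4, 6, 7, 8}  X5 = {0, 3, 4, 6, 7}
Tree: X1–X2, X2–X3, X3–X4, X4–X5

Checking the three conditions: (i) the bags cover all of {0, 1, 2, 3, 4, 5, 6, 7, 8}; (ii) for each edge, some bag contains both endpoints; (iii) the bags containing any fixed vertex form a subtree. All hold, so the decomposition is valid with width 5 − 1 = 4.

Yes; width 4.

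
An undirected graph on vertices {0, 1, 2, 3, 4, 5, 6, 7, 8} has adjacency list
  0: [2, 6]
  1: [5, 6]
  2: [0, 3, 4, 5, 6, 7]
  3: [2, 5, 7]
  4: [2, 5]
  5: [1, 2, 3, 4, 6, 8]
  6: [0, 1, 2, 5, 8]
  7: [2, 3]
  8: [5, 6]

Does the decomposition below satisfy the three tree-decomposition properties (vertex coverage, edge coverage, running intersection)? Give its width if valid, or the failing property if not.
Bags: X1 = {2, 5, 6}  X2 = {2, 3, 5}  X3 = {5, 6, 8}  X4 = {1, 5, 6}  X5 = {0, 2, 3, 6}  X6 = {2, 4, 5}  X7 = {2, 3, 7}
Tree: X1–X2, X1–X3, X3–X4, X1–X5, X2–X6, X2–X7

A tree decomposition must satisfy three properties: every vertex lies in some bag; for every edge, both endpoints lie together in some bag; and for every vertex, the bags containing it form a connected subtree. Here bags containing vertex 3 are not connected in the tree, so the decomposition is invalid.

No — bags containing vertex 3 are not connected in the tree.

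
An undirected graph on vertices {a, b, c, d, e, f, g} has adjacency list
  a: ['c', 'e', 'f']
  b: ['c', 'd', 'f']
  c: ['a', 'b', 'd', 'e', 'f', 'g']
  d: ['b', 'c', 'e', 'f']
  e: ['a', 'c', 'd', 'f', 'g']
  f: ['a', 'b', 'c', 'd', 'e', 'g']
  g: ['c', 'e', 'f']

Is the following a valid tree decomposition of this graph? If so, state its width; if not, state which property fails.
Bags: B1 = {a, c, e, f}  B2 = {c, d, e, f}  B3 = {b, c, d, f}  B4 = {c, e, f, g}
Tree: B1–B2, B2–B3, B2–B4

Yes; width 3.

Every vertex of G appears in some bag (union = {a, b, c, d, e, f, g}); every edge is covered by a bag; and for each vertex v the set of bags containing v is connected in the bag tree. The decomposition is therefore valid. The largest bag has 4 vertices, so the width is 3.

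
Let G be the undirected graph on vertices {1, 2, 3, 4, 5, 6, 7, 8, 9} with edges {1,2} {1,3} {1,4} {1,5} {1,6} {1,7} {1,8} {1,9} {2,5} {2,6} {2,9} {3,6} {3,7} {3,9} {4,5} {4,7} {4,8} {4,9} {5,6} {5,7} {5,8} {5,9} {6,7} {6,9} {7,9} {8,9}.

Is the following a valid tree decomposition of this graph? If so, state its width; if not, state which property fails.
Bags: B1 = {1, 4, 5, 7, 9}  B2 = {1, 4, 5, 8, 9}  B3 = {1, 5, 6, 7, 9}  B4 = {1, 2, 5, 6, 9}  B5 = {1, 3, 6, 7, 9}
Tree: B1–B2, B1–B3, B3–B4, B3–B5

Yes; width 4.

Every vertex of G appears in some bag (union = {1, 2, 3, 4, 5, 6, 7, 8, 9}); every edge is covered by a bag; and for each vertex v the set of bags containing v is connected in the bag tree. The decomposition is therefore valid. The largest bag has 5 vertices, so the width is 4.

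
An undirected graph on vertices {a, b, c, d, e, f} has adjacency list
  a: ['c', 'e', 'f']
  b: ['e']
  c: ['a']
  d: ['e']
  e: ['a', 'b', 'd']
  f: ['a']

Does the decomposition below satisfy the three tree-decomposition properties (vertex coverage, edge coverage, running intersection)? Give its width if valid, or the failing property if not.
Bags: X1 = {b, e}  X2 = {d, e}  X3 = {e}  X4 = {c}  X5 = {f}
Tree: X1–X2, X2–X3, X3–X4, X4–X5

No — vertex a appears in no bag.

A tree decomposition must satisfy three properties: every vertex lies in some bag; for every edge, both endpoints lie together in some bag; and for every vertex, the bags containing it form a connected subtree. Here vertex a appears in no bag, so the decomposition is invalid.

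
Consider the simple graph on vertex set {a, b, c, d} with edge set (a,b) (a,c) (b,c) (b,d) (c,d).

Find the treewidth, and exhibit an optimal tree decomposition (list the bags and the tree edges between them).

Treewidth 2.
Bags: B1 = {a, b, c}  B2 = {b, c, d}
Tree: B1–B2

Every bag has size at most 3, so the width is 3 − 1 = 2 and tw(G) ≤ 2. For the lower bound, the 3 vertices {b, c, d} are pairwise adjacent, and any tree decomposition puts a clique entirely inside one bag — forcing width ≥ 2. The upper and lower bounds meet at 2, so that is the treewidth.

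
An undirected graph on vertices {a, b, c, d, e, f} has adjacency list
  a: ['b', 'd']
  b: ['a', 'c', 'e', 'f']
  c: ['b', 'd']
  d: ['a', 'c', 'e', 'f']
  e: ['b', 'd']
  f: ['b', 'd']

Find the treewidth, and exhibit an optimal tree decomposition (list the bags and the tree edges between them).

Every bag has size at most 3, so the width is 3 − 1 = 2 and tw(G) ≤ 2. For the lower bound, G contains the cycle c–d–e–b–c, so G is not a forest; only forests have treewidth ≤ 1, hence tw(G) ≥ 2. Hence tw(G) = 2 exactly.

Treewidth 2.
One such decomposition:
Bags: B1 = {b, c, d}  B2 = {b, d, e}  B3 = {b, d, f}  B4 = {a, b, d}
Tree: B1–B2, B2–B3, B3–B4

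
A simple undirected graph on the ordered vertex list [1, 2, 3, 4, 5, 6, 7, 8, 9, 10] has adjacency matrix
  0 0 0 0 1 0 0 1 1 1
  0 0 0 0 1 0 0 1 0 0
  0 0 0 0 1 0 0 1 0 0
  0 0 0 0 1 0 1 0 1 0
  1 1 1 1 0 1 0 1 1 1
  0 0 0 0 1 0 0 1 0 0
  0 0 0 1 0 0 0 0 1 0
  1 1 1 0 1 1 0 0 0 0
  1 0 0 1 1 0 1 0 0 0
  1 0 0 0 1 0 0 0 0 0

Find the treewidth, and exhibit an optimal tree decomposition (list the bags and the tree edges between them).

The largest bag has 3 vertices, giving width 2; this decomposition certifies tw(G) ≤ 2. On the other hand G contains the 3-clique {1, 5, 8}. A clique must lie in a single bag of any decomposition, so no decomposition can have width below 2. The upper and lower bounds meet at 2, so that is the treewidth.

Treewidth 2.
One optimal decomposition is:
Bags: B1 = {1, 5, 9}  B2 = {1, 5, 8}  B3 = {1, 5, 10}  B4 = {3, 5, 8}  B5 = {4, 5, 9}  B6 = {5, 6, 8}  B7 = {2, 5, 8}  B8 = {4, 7, 9}
Tree: B1–B2, B2–B3, B2–B4, B1–B5, B2–B6, B2–B7, B5–B8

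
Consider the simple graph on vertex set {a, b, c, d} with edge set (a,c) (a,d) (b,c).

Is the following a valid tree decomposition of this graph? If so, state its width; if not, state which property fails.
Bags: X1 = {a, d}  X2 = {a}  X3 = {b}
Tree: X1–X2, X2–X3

No — vertex c appears in no bag.

A tree decomposition must satisfy three properties: every vertex lies in some bag; for every edge, both endpoints lie together in some bag; and for every vertex, the bags containing it form a connected subtree. Here vertex c appears in no bag, so the decomposition is invalid.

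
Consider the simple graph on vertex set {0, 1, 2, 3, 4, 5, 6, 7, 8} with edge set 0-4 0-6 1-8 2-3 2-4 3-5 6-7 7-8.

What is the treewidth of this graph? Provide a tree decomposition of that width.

Treewidth 1.
Bags: B1 = {3, 5}  B2 = {2, 3}  B3 = {2, 4}  B4 = {0, 4}  B5 = {0, 6}  B6 = {6, 7}  B7 = {7, 8}  B8 = {1, 8}
Tree: B1–B2, B2–B3, B3–B4, B4–B5, B5–B6, B6–B7, B7–B8

The largest bag has 2 vertices, giving width 1; this decomposition certifies tw(G) ≤ 1. Since G has at least one edge (e.g. 5–3), it is not an edgeless graph, so tw(G) ≥ 1. Combining the bounds, tw(G) = 1.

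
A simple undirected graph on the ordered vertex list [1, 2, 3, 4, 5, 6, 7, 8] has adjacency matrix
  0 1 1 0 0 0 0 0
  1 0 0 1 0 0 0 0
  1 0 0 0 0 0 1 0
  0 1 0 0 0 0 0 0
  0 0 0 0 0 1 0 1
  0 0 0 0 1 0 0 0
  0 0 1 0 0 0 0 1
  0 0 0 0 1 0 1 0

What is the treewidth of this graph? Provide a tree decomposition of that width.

Every bag has size at most 2, so the width is 2 − 1 = 1 and tw(G) ≤ 1. G has an edge, so its treewidth is at least 1. The upper and lower bounds meet at 1, so that is the treewidth.

Treewidth 1.
One such decomposition:
Bags: B1 = {2, 4}  B2 = {1, 2}  B3 = {1, 3}  B4 = {3, 7}  B5 = {7, 8}  B6 = {5, 8}  B7 = {5, 6}
Tree: B1–B2, B2–B3, B3–B4, B4–B5, B5–B6, B6–B7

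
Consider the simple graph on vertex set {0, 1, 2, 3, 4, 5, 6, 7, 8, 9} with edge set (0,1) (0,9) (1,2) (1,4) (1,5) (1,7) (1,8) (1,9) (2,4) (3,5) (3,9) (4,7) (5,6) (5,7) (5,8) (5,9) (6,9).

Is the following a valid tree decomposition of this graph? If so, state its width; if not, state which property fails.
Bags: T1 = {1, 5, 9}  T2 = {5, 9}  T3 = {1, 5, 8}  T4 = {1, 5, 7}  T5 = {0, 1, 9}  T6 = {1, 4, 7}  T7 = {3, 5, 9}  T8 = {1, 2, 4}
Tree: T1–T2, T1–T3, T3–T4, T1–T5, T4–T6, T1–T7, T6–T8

No — vertex 6 appears in no bag.

A tree decomposition must satisfy three properties: every vertex lies in some bag; for every edge, both endpoints lie together in some bag; and for every vertex, the bags containing it form a connected subtree. Here vertex 6 appears in no bag, so the decomposition is invalid.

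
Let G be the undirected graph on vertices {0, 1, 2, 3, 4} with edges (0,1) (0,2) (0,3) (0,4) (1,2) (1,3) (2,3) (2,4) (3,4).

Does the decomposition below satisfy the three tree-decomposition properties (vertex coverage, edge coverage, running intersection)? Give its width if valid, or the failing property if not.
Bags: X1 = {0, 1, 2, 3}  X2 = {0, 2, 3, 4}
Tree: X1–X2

Yes; width 3.

Checking the three conditions: (i) the bags cover all of {0, 1, 2, 3, 4}; (ii) for each edge, some bag contains both endpoints; (iii) the bags containing any fixed vertex form a subtree. All hold, so the decomposition is valid with width 4 − 1 = 3.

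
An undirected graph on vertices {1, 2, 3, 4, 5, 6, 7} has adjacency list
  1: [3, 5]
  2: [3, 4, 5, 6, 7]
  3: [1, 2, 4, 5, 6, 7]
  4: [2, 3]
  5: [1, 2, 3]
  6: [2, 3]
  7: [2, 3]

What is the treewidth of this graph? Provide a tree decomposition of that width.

The largest bag has 3 vertices, giving width 2; this decomposition certifies tw(G) ≤ 2. Conversely, {1, 3, 5} is a clique of size 3, and the vertices of any clique must share a bag in every tree decomposition; so some bag has ≥ 3 vertices and tw(G) ≥ 2. Hence tw(G) = 2 exactly.

Treewidth 2.
Bags: B1 = {2, 3, 5}  B2 = {2, 3, 7}  B3 = {1, 3, 5}  B4 = {2, 3, 4}  B5 = {2, 3, 6}
Tree: B1–B2, B1–B3, B2–B4, B1–B5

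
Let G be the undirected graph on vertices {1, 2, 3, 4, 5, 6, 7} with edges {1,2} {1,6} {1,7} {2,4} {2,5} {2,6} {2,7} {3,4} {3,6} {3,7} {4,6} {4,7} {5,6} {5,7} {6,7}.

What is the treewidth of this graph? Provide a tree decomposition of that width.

Every bag has size at most 4, so the width is 4 − 1 = 3 and tw(G) ≤ 3. On the other hand G contains the 4-clique {1, 2, 6, 7}. A clique must lie in a single bag of any decomposition, so no decomposition can have width below 3. The upper and lower bounds meet at 3, so that is the treewidth.

Treewidth 3.
Bags: B1 = {3, 4, 6, 7}  B2 = {2, 4, 6, 7}  B3 = {1, 2, 6, 7}  B4 = {2, 5, 6, 7}
Tree: B1–B2, B2–B3, B3–B4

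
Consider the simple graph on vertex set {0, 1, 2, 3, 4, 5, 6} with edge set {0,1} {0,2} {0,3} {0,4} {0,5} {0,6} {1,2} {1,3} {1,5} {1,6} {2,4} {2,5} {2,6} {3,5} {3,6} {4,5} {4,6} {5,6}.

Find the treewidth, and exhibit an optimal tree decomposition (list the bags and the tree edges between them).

The largest bag has 5 vertices, giving width 4; this decomposition certifies tw(G) ≤ 4. For the lower bound, the 5 vertices {0, 1, 2, 5, 6} are pairwise adjacent, and any tree decomposition puts a clique entirely inside one bag — forcing width ≥ 4. Hence tw(G) = 4 exactly.

Treewidth 4.
One such decomposition:
Bags: B1 = {0, 1, 3, 5, 6}  B2 = {0, 1, 2, 5, 6}  B3 = {0, 2, 4, 5, 6}
Tree: B1–B2, B2–B3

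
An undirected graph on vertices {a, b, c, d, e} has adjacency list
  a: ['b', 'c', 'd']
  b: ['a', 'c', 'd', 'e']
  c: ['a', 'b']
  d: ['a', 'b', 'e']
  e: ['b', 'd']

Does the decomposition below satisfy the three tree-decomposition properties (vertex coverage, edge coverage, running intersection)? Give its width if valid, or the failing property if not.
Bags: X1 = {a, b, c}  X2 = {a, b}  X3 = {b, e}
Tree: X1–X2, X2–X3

No — vertex d appears in no bag.

A tree decomposition must satisfy three properties: every vertex lies in some bag; for every edge, both endpoints lie together in some bag; and for every vertex, the bags containing it form a connected subtree. Here vertex d appears in no bag, so the decomposition is invalid.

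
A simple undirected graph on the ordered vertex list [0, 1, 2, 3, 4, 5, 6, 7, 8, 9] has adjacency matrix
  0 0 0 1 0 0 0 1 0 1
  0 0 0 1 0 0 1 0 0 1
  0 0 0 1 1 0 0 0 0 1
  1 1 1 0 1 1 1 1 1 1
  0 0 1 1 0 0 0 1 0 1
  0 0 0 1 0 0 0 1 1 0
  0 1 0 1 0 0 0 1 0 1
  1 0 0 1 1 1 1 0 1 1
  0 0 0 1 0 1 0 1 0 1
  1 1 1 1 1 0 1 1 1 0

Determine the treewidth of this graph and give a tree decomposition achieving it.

Each bag holds 4 vertices, so the decomposition has width 3, which upper-bounds the treewidth. For the lower bound, the 4 vertices {1, 3, 6, 9} are pairwise adjacent, and any tree decomposition puts a clique entirely inside one bag — forcing width ≥ 3. The upper and lower bounds meet at 3, so that is the treewidth.

Treewidth 3.
Bags: B1 = {3, 6, 7, 9}  B2 = {1, 3, 6, 9}  B3 = {3, 4, 7, 9}  B4 = {2, 3, 4, 9}  B5 = {3, 7, 8, 9}  B6 = {3, 5, 7, 8}  B7 = {0, 3, 7, 9}
Tree: B1–B2, B1–B3, B3–B4, B1–B5, B5–B6, B1–B7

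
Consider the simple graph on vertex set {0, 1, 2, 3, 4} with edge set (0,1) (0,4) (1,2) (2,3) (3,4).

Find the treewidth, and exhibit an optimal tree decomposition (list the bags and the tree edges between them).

Each bag holds 3 vertices, so the decomposition has width 2, which upper-bounds the treewidth. Since 1–0–4–3–2–1 is a cycle in G, G is not acyclic. Forests are exactly the graphs of treewidth ≤ 1, so tw(G) ≥ 2. Therefore the treewidth is 2.

Treewidth 2.
One optimal decomposition is:
Bags: B1 = {0, 1, 4}  B2 = {1, 3, 4}  B3 = {1, 2, 3}
Tree: B1–B2, B2–B3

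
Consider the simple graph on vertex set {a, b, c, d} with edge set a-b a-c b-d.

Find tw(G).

A width-1 tree decomposition is:
Bags: B1 = {b, d}  B2 = {a, b}  B3 = {a, c}
Tree: B1–B2, B2–B3
The largest bag has 2 vertices, giving width 1; this decomposition certifies tw(G) ≤ 1. G has an edge, so its treewidth is at least 1. The upper and lower bounds meet at 1, so that is the treewidth.

1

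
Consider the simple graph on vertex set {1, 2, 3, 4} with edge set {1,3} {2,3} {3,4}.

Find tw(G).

A width-1 tree decomposition is:
Bags: B1 = {1, 3}  B2 = {3, 4}  B3 = {2, 3}
Tree: B1–B2, B1–B3
Each bag holds 2 vertices, so the decomposition has width 1, which upper-bounds the treewidth. Any graph with an edge has treewidth ≥ 1, and G has the edge 3–1. Therefore the treewidth is 1.

1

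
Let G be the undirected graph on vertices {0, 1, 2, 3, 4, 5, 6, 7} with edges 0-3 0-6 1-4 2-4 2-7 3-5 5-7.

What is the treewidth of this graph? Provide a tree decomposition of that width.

The largest bag has 2 vertices, giving width 1; this decomposition certifies tw(G) ≤ 1. Any graph with an edge has treewidth ≥ 1, and G has the edge 6–0. Combining the bounds, tw(G) = 1.

Treewidth 1.
One optimal decomposition is:
Bags: B1 = {0, 6}  B2 = {0, 3}  B3 = {3, 5}  B4 = {5, 7}  B5 = {2, 7}  B6 = {2, 4}  B7 = {1, 4}
Tree: B1–B2, B2–B3, B3–B4, B4–B5, B5–B6, B6–B7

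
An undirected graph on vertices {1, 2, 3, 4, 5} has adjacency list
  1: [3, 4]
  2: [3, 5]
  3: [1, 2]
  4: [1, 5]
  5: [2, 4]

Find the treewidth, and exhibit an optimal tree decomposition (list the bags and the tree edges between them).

Every bag has size at most 3, so the width is 3 − 1 = 2 and tw(G) ≤ 2. Since 5–4–1–3–2–5 is a cycle in G, G is not acyclic. Forests are exactly the graphs of treewidth ≤ 1, so tw(G) ≥ 2. Hence tw(G) = 2 exactly.

Treewidth 2.
One such decomposition:
Bags: B1 = {1, 4, 5}  B2 = {1, 3, 5}  B3 = {2, 3, 5}
Tree: B1–B2, B2–B3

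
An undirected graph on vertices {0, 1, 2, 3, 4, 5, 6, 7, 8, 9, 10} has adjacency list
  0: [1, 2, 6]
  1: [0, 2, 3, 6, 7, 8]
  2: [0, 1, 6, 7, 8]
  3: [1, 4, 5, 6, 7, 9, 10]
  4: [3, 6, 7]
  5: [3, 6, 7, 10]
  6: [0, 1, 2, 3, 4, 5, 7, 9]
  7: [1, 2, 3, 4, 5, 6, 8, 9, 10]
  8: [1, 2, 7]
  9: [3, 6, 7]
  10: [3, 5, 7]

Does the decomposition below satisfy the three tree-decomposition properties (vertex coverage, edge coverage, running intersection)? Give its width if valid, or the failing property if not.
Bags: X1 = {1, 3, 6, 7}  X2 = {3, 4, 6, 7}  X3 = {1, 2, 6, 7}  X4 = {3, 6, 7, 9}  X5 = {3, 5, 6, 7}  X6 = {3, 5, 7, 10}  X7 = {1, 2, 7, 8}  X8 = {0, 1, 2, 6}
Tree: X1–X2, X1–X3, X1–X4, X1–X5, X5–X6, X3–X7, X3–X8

Yes; width 3.

Vertex coverage: the bags together contain {0, 1, 2, 3, 4, 5, 6, 7, 8, 9, 10}, the full vertex set. Edge coverage: each edge of G has both endpoints in at least one bag. Running intersection: for every vertex, the bags containing it form a connected subtree. All three properties hold, so this is a valid tree decomposition of width max|bag| − 1 = 3, and hence tw(G) ≤ 3.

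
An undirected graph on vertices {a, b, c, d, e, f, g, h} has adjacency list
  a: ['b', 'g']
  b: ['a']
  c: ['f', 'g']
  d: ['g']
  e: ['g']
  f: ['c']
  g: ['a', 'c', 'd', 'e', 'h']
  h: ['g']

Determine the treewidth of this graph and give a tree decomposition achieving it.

Treewidth 1.
One such decomposition:
Bags: B1 = {c, g}  B2 = {g, h}  B3 = {a, g}  B4 = {e, g}  B5 = {a, b}  B6 = {c, f}  B7 = {d, g}
Tree: B1–B2, B1–B3, B3–B4, B3–B5, B1–B6, B2–B7

Every bag has size at most 2, so the width is 2 − 1 = 1 and tw(G) ≤ 1. G has an edge, so its treewidth is at least 1. Hence tw(G) = 1 exactly.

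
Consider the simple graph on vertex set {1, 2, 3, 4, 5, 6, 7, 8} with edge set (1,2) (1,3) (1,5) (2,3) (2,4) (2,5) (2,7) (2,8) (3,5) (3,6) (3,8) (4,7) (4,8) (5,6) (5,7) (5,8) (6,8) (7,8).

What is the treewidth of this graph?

3

A width-3 tree decomposition is:
Bags: B1 = {2, 3, 5, 8}  B2 = {2, 5, 7, 8}  B3 = {3, 5, 6, 8}  B4 = {1, 2, 3, 5}  B5 = {2, 4, 7, 8}
Tree: B1–B2, B1–B3, B1–B4, B2–B5
Every bag has size at most 4, so the width is 4 − 1 = 3 and tw(G) ≤ 3. Conversely, {2, 4, 7, 8} is a clique of size 4, and the vertices of any clique must share a bag in every tree decomposition; so some bag has ≥ 4 vertices and tw(G) ≥ 3. Combining the bounds, tw(G) = 3.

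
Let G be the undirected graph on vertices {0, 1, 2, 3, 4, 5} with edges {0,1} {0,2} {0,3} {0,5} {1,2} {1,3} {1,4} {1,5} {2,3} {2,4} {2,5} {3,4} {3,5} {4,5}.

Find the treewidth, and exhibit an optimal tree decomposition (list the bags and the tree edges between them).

Treewidth 4.
One optimal decomposition is:
Bags: B1 = {1, 2, 3, 4, 5}  B2 = {0, 1, 2, 3, 5}
Tree: B1–B2

The largest bag has 5 vertices, giving width 4; this decomposition certifies tw(G) ≤ 4. On the other hand G contains the 5-clique {0, 1, 2, 3, 5}. A clique must lie in a single bag of any decomposition, so no decomposition can have width below 4. Combining the bounds, tw(G) = 4.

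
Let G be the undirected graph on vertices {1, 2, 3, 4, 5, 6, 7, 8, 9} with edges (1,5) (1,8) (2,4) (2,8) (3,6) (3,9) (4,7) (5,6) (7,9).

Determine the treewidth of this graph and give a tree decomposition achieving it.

Treewidth 2.
One optimal decomposition is:
Bags: B1 = {3, 6, 9}  B2 = {6, 7, 9}  B3 = {4, 6, 7}  B4 = {2, 4, 6}  B5 = {2, 6, 8}  B6 = {1, 6, 8}  B7 = {1, 5, 6}
Tree: B1–B2, B2–B3, B3–B4, B4–B5, B5–B6, B6–B7

Each bag holds 3 vertices, so the decomposition has width 2, which upper-bounds the treewidth. Since 6–3–9–7–4–2–8–1–5–6 is a cycle in G, G is not acyclic. Forests are exactly the graphs of treewidth ≤ 1, so tw(G) ≥ 2. Therefore the treewidth is 2.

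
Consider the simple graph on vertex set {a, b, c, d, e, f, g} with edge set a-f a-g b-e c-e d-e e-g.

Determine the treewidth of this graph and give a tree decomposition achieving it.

Every bag has size at most 2, so the width is 2 − 1 = 1 and tw(G) ≤ 1. Since G has at least one edge (e.g. d–e), it is not an edgeless graph, so tw(G) ≥ 1. Therefore the treewidth is 1.

Treewidth 1.
One such decomposition:
Bags: B1 = {d, e}  B2 = {b, e}  B3 = {e, g}  B4 = {a, g}  B5 = {c, e}  B6 = {a, f}
Tree: B1–B2, B2–B3, B3–B4, B3–B5, B4–B6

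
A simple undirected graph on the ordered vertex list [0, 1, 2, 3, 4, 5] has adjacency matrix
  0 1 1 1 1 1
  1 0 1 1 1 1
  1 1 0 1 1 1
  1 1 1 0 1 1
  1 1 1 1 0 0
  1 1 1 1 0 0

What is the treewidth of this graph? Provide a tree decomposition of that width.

Every bag has size at most 5, so the width is 5 − 1 = 4 and tw(G) ≤ 4. Conversely, {0, 1, 2, 3, 4} is a clique of size 5, and the vertices of any clique must share a bag in every tree decomposition; so some bag has ≥ 5 vertices and tw(G) ≥ 4. Combining the bounds, tw(G) = 4.

Treewidth 4.
Bags: B1 = {0, 1, 2, 3, 5}  B2 = {0, 1, 2, 3, 4}
Tree: B1–B2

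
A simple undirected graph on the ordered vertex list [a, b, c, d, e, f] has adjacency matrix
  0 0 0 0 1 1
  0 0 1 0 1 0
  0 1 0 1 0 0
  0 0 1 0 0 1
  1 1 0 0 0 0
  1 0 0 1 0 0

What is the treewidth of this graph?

2

A width-2 tree decomposition is:
Bags: B1 = {a, d, f}  B2 = {a, d, e}  B3 = {b, d, e}  B4 = {b, c, d}
Tree: B1–B2, B2–B3, B3–B4
Every bag has size at most 3, so the width is 3 − 1 = 2 and tw(G) ≤ 2. For the lower bound, G contains the cycle d–f–a–e–b–c–d, so G is not a forest; only forests have treewidth ≤ 1, hence tw(G) ≥ 2. Therefore the treewidth is 2.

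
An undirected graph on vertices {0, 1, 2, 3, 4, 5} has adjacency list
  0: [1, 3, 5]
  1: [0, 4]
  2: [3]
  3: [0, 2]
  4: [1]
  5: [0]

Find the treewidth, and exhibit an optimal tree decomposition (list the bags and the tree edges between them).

The largest bag has 2 vertices, giving width 1; this decomposition certifies tw(G) ≤ 1. Since G has at least one edge (e.g. 1–0), it is not an edgeless graph, so tw(G) ≥ 1. Therefore the treewidth is 1.

Treewidth 1.
One such decomposition:
Bags: B1 = {0, 1}  B2 = {0, 3}  B3 = {1, 4}  B4 = {2, 3}  B5 = {0, 5}
Tree: B1–B2, B1–B3, B2–B4, B1–B5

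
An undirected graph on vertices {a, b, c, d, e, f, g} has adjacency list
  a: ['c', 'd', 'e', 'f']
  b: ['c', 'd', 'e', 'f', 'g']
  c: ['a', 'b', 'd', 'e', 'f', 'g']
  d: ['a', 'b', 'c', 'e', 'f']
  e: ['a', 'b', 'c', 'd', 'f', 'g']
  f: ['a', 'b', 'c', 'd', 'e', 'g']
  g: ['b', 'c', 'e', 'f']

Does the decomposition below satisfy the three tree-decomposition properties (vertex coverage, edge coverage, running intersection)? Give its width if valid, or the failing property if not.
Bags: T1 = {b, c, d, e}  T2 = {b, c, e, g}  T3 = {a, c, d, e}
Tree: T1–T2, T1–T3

No — vertex f appears in no bag.

A tree decomposition must satisfy three properties: every vertex lies in some bag; for every edge, both endpoints lie together in some bag; and for every vertex, the bags containing it form a connected subtree. Here vertex f appears in no bag, so the decomposition is invalid.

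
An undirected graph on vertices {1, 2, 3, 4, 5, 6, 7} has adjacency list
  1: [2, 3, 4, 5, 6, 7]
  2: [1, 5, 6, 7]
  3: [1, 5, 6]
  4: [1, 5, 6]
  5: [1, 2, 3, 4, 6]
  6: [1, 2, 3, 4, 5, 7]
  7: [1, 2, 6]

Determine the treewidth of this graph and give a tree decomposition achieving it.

Each bag holds 4 vertices, so the decomposition has width 3, which upper-bounds the treewidth. For the lower bound, the 4 vertices {1, 2, 5, 6} are pairwise adjacent, and any tree decomposition puts a clique entirely inside one bag — forcing width ≥ 3. Hence tw(G) = 3 exactly.

Treewidth 3.
One such decomposition:
Bags: B1 = {1, 4, 5, 6}  B2 = {1, 2, 5, 6}  B3 = {1, 2, 6, 7}  B4 = {1, 3, 5, 6}
Tree: B1–B2, B2–B3, B2–B4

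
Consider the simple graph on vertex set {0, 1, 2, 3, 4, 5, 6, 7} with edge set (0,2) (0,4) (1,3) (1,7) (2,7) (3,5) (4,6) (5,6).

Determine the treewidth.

A width-2 tree decomposition is:
Bags: B1 = {4, 5, 6}  B2 = {3, 4, 5}  B3 = {1, 3, 4}  B4 = {1, 4, 7}  B5 = {2, 4, 7}  B6 = {0, 2, 4}
Tree: B1–B2, B2–B3, B3–B4, B4–B5, B5–B6
Each bag holds 3 vertices, so the decomposition has width 2, which upper-bounds the treewidth. For the lower bound, G contains the cycle 4–6–5–3–1–7–2–0–4, so G is not a forest; only forests have treewidth ≤ 1, hence tw(G) ≥ 2. The upper and lower bounds meet at 2, so that is the treewidth.

2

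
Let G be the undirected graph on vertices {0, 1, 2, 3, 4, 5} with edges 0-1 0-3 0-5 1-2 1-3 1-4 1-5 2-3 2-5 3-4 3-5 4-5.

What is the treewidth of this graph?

3

A width-3 tree decomposition is:
Bags: B1 = {1, 3, 4, 5}  B2 = {1, 2, 3, 5}  B3 = {0, 1, 3, 5}
Tree: B1–B2, B2–B3
Every bag has size at most 4, so the width is 4 − 1 = 3 and tw(G) ≤ 3. Conversely, {0, 1, 3, 5} is a clique of size 4, and the vertices of any clique must share a bag in every tree decomposition; so some bag has ≥ 4 vertices and tw(G) ≥ 3. Combining the bounds, tw(G) = 3.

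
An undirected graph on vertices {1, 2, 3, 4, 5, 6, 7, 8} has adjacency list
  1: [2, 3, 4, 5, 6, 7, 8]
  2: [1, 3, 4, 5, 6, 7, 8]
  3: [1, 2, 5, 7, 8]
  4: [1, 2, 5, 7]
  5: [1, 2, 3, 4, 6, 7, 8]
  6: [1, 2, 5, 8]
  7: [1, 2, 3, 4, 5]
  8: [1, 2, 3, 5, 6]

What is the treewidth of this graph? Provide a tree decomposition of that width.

Treewidth 4.
Bags: B1 = {1, 2, 3, 5, 7}  B2 = {1, 2, 4, 5, 7}  B3 = {1, 2, 3, 5, 8}  B4 = {1, 2, 5, 6, 8}
Tree: B1–B2, B1–B3, B3–B4

Every bag has size at most 5, so the width is 5 − 1 = 4 and tw(G) ≤ 4. For the lower bound, the 5 vertices {1, 2, 3, 5, 8} are pairwise adjacent, and any tree decomposition puts a clique entirely inside one bag — forcing width ≥ 4. Therefore the treewidth is 4.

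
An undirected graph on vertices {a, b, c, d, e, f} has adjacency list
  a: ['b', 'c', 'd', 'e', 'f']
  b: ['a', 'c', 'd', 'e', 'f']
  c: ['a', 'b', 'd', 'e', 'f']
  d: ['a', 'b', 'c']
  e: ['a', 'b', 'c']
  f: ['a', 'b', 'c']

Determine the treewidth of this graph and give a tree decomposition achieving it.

Treewidth 3.
One optimal decomposition is:
Bags: B1 = {a, b, c, e}  B2 = {a, b, c, d}  B3 = {a, b, c, f}
Tree: B1–B2, B1–B3

The largest bag has 4 vertices, giving width 3; this decomposition certifies tw(G) ≤ 3. On the other hand G contains the 4-clique {a, b, c, d}. A clique must lie in a single bag of any decomposition, so no decomposition can have width below 3. Combining the bounds, tw(G) = 3.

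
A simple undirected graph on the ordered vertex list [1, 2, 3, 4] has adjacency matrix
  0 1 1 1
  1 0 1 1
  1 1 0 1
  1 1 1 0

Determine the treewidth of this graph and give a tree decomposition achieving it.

Treewidth 3.
One optimal decomposition is:
Bags: B1 = {1, 2, 3, 4}
Tree: (single bag)

With just one bag of size 4, the width is 4 − 1 = 3, so tw(G) ≤ 3. For the lower bound, the 4 vertices {1, 2, 3, 4} are pairwise adjacent, and any tree decomposition puts a clique entirely inside one bag — forcing width ≥ 3. Therefore the treewidth is 3.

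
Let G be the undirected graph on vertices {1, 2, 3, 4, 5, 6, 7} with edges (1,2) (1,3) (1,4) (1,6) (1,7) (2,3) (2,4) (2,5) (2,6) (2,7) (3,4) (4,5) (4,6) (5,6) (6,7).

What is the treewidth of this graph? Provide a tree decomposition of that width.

The largest bag has 4 vertices, giving width 3; this decomposition certifies tw(G) ≤ 3. Conversely, {1, 2, 3, 4} is a clique of size 4, and the vertices of any clique must share a bag in every tree decomposition; so some bag has ≥ 4 vertices and tw(G) ≥ 3. Therefore the treewidth is 3.

Treewidth 3.
One optimal decomposition is:
Bags: B1 = {1, 2, 6, 7}  B2 = {1, 2, 4, 6}  B3 = {2, 4, 5, 6}  B4 = {1, 2, 3, 4}
Tree: B1–B2, B2–B3, B2–B4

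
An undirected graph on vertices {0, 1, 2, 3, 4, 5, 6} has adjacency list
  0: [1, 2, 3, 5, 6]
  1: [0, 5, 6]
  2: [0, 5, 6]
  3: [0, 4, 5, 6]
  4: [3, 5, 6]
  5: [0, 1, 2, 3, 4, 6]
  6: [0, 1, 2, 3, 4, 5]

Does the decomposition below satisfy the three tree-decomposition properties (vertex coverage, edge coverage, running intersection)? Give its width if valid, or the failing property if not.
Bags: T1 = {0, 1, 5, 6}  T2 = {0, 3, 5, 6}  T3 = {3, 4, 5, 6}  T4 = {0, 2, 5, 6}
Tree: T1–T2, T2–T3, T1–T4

Yes; width 3.

Every vertex of G appears in some bag (union = {0, 1, 2, 3, 4, 5, 6}); every edge is covered by a bag; and for each vertex v the set of bags containing v is connected in the bag tree. The decomposition is therefore valid. The largest bag has 4 vertices, so the width is 3.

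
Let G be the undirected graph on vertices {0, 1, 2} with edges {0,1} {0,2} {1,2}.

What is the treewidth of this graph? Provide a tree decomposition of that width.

With just one bag of size 3, the width is 3 − 1 = 2, so tw(G) ≤ 2. For the lower bound, the 3 vertices {0, 1, 2} are pairwise adjacent, and any tree decomposition puts a clique entirely inside one bag — forcing width ≥ 2. The upper and lower bounds meet at 2, so that is the treewidth.

Treewidth 2.
Bags: B1 = {0, 1, 2}
Tree: (single bag)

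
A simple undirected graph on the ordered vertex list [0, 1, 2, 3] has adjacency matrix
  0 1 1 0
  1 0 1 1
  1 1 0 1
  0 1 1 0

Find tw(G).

2

A width-2 tree decomposition is:
Bags: B1 = {0, 1, 2}  B2 = {1, 2, 3}
Tree: B1–B2
Every bag has size at most 3, so the width is 3 − 1 = 2 and tw(G) ≤ 2. For the lower bound, the 3 vertices {0, 1, 2} are pairwise adjacent, and any tree decomposition puts a clique entirely inside one bag — forcing width ≥ 2. Therefore the treewidth is 2.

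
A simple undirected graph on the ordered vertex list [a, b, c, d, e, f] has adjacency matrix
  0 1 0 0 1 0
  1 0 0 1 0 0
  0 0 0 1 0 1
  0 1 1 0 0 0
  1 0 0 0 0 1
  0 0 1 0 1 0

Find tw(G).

A width-2 tree decomposition is:
Bags: B1 = {b, c, d}  B2 = {a, b, c}  B3 = {a, c, e}  B4 = {c, e, f}
Tree: B1–B2, B2–B3, B3–B4
The largest bag has 3 vertices, giving width 2; this decomposition certifies tw(G) ≤ 2. Since c–d–b–a–e–f–c is a cycle in G, G is not acyclic. Forests are exactly the graphs of treewidth ≤ 1, so tw(G) ≥ 2. The upper and lower bounds meet at 2, so that is the treewidth.

2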